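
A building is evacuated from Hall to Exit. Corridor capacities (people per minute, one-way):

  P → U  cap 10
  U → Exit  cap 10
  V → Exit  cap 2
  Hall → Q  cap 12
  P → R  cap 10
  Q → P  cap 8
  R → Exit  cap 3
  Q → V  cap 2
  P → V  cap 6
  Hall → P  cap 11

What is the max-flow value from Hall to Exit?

15

Augment Hall→P→R→Exit: bottleneck 3, flow now 3.
Augment Hall→P→U→Exit: bottleneck 8, flow now 11.
Augment Hall→Q→V→Exit: bottleneck 2, flow now 13.
Augment Hall→Q→P→U→Exit: bottleneck 2, flow now 15.
No augmenting path remains; maximum flow = 15.
In the residual graph, reachable from Hall: {Hall, P, Q, R, V}.
Min-cut edges: P→U (10), R→Exit (3), V→Exit (2); capacity 10 + 3 + 2 = 15.
This cut is saturated, so no flow can exceed 15.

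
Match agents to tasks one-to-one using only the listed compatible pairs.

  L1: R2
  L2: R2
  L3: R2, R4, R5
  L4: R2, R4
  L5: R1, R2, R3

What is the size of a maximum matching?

4

Unit-capacity flow: source→left, listed edges, right→sink; max matching = max flow.
Augmenting path L1→R2 (+1); matched 1.
Augmenting path L3→R4 (+1); matched 2.
Augmenting path L5→R1 (+1); matched 3.
Augmenting path L4→R4→L3→R5 (+1); matched 4.
No augmenting path remains; maximum matching = 4.
König certificate: {L3, L4, L5, R2} is a vertex cover of size 4 (every listed pair touches it), so no matching can be larger.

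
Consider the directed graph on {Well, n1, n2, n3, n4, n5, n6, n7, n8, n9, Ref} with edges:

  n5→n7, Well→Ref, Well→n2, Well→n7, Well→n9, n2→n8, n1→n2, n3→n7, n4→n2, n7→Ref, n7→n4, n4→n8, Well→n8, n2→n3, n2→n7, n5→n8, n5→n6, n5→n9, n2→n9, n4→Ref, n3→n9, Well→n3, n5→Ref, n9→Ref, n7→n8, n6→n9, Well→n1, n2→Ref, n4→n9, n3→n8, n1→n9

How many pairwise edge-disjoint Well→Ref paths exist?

Assign every edge capacity 1; by Menger, the answer equals the max flow.
Path Well→Ref (+1); total 1.
Path Well→n2→Ref (+1); total 2.
Path Well→n7→Ref (+1); total 3.
Path Well→n9→Ref (+1); total 4.
Path Well→n3→n7→n4→Ref (+1); total 5.
No residual Well→Ref path; max flow = 5.
Certifying cut of size 5: {Well→Ref, n2→Ref, n7→Ref, n7→n4, n9→Ref}.

5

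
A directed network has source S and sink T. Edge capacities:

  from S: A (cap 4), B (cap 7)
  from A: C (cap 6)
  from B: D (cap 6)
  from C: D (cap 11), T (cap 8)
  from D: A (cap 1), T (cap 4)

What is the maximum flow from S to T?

Augment S→A→C→T: bottleneck 4, flow now 4.
Augment S→B→D→T: bottleneck 4, flow now 8.
Augment S→B→D→A→C→T: bottleneck 1, flow now 9.
No augmenting path remains; maximum flow = 9.
In the residual graph, reachable from S: {S, B, D}.
Min-cut edges: S→A (4), D→A (1), D→T (4); capacity 4 + 1 + 4 = 9.
This cut is saturated, so no flow can exceed 9.

9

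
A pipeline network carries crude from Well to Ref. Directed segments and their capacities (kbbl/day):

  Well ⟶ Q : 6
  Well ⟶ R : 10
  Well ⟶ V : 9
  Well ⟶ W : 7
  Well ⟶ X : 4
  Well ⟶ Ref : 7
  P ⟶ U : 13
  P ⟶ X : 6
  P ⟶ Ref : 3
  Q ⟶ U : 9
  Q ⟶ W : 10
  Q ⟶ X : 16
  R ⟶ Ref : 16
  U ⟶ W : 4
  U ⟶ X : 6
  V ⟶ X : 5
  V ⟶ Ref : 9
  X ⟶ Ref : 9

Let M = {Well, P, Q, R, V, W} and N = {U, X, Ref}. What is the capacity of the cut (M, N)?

88

Edges leaving {Well, P, Q, R, V, W}: Well→X (4), Well→Ref (7), P→U (13), P→X (6), P→Ref (3), Q→U (9), Q→X (16), R→Ref (16), V→X (5), V→Ref (9).
Cut capacity = 4 + 7 + 13 + 6 + 3 + 9 + 16 + 16 + 5 + 9 = 88.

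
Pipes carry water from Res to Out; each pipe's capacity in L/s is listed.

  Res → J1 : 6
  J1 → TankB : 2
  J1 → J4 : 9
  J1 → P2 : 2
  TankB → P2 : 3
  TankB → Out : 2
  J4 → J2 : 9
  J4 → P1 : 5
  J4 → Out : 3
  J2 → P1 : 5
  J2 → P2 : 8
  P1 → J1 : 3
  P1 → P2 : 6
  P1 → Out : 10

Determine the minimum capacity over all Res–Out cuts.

6

Augment Res→J1→TankB→Out: bottleneck 2, flow now 2.
Augment Res→J1→J4→Out: bottleneck 3, flow now 5.
Augment Res→J1→J4→P1→Out: bottleneck 1, flow now 6.
No augmenting path remains; maximum flow = 6.
By max-flow min-cut, the minimum cut capacity equals the max flow.
In the residual graph, reachable from Res: {Res}.
Min-cut edges: Res→J1 (6); capacity 6 = 6.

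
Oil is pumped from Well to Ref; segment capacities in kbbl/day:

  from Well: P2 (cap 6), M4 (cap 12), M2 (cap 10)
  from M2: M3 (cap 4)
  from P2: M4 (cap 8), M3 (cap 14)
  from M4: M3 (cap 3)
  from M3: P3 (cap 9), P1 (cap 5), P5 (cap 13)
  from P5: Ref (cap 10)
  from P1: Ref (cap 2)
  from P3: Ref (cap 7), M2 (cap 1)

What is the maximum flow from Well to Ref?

13

Augment Well→M2→M3→P5→Ref: bottleneck 4, flow now 4.
Augment Well→P2→M3→P5→Ref: bottleneck 6, flow now 10.
Augment Well→M4→M3→P1→Ref: bottleneck 2, flow now 12.
Augment Well→M4→M3→P3→Ref: bottleneck 1, flow now 13.
No augmenting path remains; maximum flow = 13.
In the residual graph, reachable from Well: {Well, M2, M4}.
Min-cut edges: Well→P2 (6), M2→M3 (4), M4→M3 (3); capacity 6 + 4 + 3 = 13.
This cut is saturated, so no flow can exceed 13.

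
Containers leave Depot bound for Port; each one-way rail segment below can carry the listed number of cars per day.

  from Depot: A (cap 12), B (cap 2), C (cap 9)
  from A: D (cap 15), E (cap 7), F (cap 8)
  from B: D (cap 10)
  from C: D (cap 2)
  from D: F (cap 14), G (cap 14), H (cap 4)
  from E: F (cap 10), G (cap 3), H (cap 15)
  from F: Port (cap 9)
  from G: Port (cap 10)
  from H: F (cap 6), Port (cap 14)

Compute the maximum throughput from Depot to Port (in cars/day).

Augment Depot→A→F→Port: bottleneck 8, flow now 8.
Augment Depot→A→D→F→Port: bottleneck 1, flow now 9.
Augment Depot→A→D→G→Port: bottleneck 3, flow now 12.
Augment Depot→B→D→G→Port: bottleneck 2, flow now 14.
Augment Depot→C→D→G→Port: bottleneck 2, flow now 16.
No augmenting path remains; maximum flow = 16.
In the residual graph, reachable from Depot: {Depot, C}.
Min-cut edges: Depot→A (12), Depot→B (2), C→D (2); capacity 12 + 2 + 2 = 16.
This cut is saturated, so no flow can exceed 16.

16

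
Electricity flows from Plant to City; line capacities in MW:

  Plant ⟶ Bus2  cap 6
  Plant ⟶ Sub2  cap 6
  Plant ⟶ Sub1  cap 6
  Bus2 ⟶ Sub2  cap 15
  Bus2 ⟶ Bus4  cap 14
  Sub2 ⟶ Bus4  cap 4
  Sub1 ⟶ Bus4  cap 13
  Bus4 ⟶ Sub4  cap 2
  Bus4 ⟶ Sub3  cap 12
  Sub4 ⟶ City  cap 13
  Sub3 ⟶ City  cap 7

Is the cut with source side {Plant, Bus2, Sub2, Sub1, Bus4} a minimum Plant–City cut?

Given cut capacity: 2 + 12 = 14.
Augment Plant→Bus2→Bus4→Sub4→City: bottleneck 2, flow now 2.
Augment Plant→Bus2→Bus4→Sub3→City: bottleneck 4, flow now 6.
Augment Plant→Sub2→Bus4→Sub3→City: bottleneck 3, flow now 9.
No augmenting path remains; maximum flow = 9.
In the residual graph, reachable from Plant: {Plant, Bus2, Sub2, Sub1, Bus4, Sub3}.
Min-cut edges: Bus4→Sub4 (2), Sub3→City (7); capacity 2 + 7 = 9.
Cut capacity 14 exceeds the max flow 9, so it is not minimum.

No — its capacity is 14, but the minimum cut has capacity 9.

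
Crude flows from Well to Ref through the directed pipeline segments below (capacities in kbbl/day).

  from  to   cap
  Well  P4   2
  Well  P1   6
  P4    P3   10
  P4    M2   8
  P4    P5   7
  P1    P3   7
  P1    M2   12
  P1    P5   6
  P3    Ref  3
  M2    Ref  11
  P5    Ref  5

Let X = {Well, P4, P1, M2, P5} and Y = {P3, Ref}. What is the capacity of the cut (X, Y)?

33

Edges leaving {Well, P4, P1, M2, P5}: P4→P3 (10), P1→P3 (7), M2→Ref (11), P5→Ref (5).
Cut capacity = 10 + 7 + 11 + 5 = 33.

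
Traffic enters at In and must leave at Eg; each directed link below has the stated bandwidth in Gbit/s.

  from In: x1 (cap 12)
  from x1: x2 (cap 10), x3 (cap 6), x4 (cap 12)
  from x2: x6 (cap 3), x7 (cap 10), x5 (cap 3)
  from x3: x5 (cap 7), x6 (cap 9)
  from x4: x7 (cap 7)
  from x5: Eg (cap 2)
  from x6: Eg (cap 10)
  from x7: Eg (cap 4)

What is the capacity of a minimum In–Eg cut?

Augment In→x1→x2→x5→Eg: bottleneck 2, flow now 2.
Augment In→x1→x2→x6→Eg: bottleneck 3, flow now 5.
Augment In→x1→x2→x7→Eg: bottleneck 4, flow now 9.
Augment In→x1→x3→x6→Eg: bottleneck 3, flow now 12.
No augmenting path remains; maximum flow = 12.
By max-flow min-cut, the minimum cut capacity equals the max flow.
In the residual graph, reachable from In: {In}.
Min-cut edges: In→x1 (12); capacity 12 = 12.

12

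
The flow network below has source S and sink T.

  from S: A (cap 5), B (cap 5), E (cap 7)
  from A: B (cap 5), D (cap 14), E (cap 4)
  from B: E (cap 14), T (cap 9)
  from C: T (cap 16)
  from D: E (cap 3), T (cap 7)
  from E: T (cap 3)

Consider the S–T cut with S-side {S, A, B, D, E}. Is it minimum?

No — its capacity is 19, but the minimum cut has capacity 13.

Given cut capacity: 9 + 7 + 3 = 19.
Augment S→B→T: bottleneck 5, flow now 5.
Augment S→E→T: bottleneck 3, flow now 8.
Augment S→A→B→T: bottleneck 4, flow now 12.
Augment S→A→D→T: bottleneck 1, flow now 13.
No augmenting path remains; maximum flow = 13.
In the residual graph, reachable from S: {S, E}.
Min-cut edges: S→A (5), S→B (5), E→T (3); capacity 5 + 5 + 3 = 13.
Cut capacity 19 exceeds the max flow 13, so it is not minimum.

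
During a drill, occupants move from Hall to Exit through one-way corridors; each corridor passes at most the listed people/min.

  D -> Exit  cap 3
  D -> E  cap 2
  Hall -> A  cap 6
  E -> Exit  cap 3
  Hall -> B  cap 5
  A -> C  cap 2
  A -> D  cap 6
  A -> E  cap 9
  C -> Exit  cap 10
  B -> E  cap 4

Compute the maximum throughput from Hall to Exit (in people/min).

Augment Hall→A→C→Exit: bottleneck 2, flow now 2.
Augment Hall→A→D→Exit: bottleneck 3, flow now 5.
Augment Hall→A→E→Exit: bottleneck 1, flow now 6.
Augment Hall→B→E→Exit: bottleneck 2, flow now 8.
No augmenting path remains; maximum flow = 8.
In the residual graph, reachable from Hall: {Hall, A, B, D, E}.
Min-cut edges: A→C (2), D→Exit (3), E→Exit (3); capacity 2 + 3 + 3 = 8.
This cut is saturated, so no flow can exceed 8.

8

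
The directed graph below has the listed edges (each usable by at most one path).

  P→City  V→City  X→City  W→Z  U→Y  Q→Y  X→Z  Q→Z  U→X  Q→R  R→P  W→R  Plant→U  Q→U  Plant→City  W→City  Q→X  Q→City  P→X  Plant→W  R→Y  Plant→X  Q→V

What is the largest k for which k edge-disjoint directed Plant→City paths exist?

Assign every edge capacity 1; by Menger, the answer equals the max flow.
Path Plant→City (+1); total 1.
Path Plant→W→City (+1); total 2.
Path Plant→X→City (+1); total 3.
No residual Plant→City path; max flow = 3.
Certifying cut of size 3: {Plant→City, Plant→W, X→City}.

3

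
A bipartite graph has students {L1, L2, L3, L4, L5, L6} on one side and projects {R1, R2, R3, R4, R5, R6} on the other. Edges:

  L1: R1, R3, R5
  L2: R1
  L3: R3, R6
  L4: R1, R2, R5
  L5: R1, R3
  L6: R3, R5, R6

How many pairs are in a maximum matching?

Unit-capacity flow: source→left, listed edges, right→sink; max matching = max flow.
Augmenting path L1→R1 (+1); matched 1.
Augmenting path L3→R3 (+1); matched 2.
Augmenting path L4→R2 (+1); matched 3.
Augmenting path L6→R5 (+1); matched 4.
Augmenting path L5→R3→L3→R6 (+1); matched 5.
No augmenting path remains; maximum matching = 5.
König certificate: {L4, R1, R3, R5, R6} is a vertex cover of size 5 (every listed pair touches it), so no matching can be larger.

5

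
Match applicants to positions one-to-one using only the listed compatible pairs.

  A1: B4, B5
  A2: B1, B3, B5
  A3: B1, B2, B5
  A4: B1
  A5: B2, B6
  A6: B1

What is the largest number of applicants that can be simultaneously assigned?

5

Unit-capacity flow: source→left, listed edges, right→sink; max matching = max flow.
Augmenting path A1→B4 (+1); matched 1.
Augmenting path A2→B1 (+1); matched 2.
Augmenting path A3→B2 (+1); matched 3.
Augmenting path A5→B6 (+1); matched 4.
Augmenting path A4→B1→A2→B3 (+1); matched 5.
No augmenting path remains; maximum matching = 5.
König certificate: {A1, A2, A3, A5, B1} is a vertex cover of size 5 (every listed pair touches it), so no matching can be larger.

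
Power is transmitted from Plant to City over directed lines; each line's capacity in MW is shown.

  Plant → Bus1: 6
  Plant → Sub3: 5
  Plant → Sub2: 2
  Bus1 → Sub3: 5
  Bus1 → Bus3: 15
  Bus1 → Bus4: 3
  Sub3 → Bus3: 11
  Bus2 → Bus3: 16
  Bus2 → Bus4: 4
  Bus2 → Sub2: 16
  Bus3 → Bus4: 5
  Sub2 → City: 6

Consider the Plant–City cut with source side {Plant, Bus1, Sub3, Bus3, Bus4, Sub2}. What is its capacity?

Edges leaving {Plant, Bus1, Sub3, Bus3, Bus4, Sub2}: Sub2→City (6).
Cut capacity = 6 = 6.

6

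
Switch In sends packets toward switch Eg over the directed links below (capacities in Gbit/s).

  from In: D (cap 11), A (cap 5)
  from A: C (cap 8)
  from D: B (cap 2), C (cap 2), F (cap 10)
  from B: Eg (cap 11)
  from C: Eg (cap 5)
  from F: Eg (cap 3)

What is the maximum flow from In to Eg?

10

Augment In→A→C→Eg: bottleneck 5, flow now 5.
Augment In→D→B→Eg: bottleneck 2, flow now 7.
Augment In→D→F→Eg: bottleneck 3, flow now 10.
No augmenting path remains; maximum flow = 10.
In the residual graph, reachable from In: {In, A, D, C, F}.
Min-cut edges: D→B (2), C→Eg (5), F→Eg (3); capacity 2 + 5 + 3 = 10.
This cut is saturated, so no flow can exceed 10.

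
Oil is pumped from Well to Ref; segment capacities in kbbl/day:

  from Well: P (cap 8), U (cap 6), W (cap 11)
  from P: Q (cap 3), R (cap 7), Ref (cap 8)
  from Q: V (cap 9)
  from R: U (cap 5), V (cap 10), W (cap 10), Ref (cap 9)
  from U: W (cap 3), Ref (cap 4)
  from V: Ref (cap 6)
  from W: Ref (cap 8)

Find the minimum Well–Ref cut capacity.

Augment Well→P→Ref: bottleneck 8, flow now 8.
Augment Well→U→Ref: bottleneck 4, flow now 12.
Augment Well→W→Ref: bottleneck 8, flow now 20.
No augmenting path remains; maximum flow = 20.
By max-flow min-cut, the minimum cut capacity equals the max flow.
In the residual graph, reachable from Well: {Well, U, W}.
Min-cut edges: Well→P (8), U→Ref (4), W→Ref (8); capacity 8 + 4 + 8 = 20.

20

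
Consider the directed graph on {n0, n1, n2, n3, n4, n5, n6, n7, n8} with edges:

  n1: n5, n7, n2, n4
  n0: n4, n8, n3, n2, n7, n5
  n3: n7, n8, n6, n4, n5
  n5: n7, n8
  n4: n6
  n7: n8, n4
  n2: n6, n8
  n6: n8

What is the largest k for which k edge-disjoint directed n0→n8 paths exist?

6

Assign every edge capacity 1; by Menger, the answer equals the max flow.
Path n0→n8 (+1); total 1.
Path n0→n2→n8 (+1); total 2.
Path n0→n3→n8 (+1); total 3.
Path n0→n5→n8 (+1); total 4.
Path n0→n7→n8 (+1); total 5.
Path n0→n4→n6→n8 (+1); total 6.
No residual n0→n8 path; max flow = 6.
Certifying cut of size 6: {n0→n2, n0→n3, n0→n4, n0→n5, n0→n7, n0→n8}.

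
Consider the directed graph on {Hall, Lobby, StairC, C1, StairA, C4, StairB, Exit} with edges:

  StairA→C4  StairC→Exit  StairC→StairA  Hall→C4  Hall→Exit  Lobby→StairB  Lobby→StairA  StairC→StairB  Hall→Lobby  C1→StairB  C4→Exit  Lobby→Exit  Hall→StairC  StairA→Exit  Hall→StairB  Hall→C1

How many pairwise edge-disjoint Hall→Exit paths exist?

Assign every edge capacity 1; by Menger, the answer equals the max flow.
Path Hall→Exit (+1); total 1.
Path Hall→Lobby→Exit (+1); total 2.
Path Hall→StairC→Exit (+1); total 3.
Path Hall→C4→Exit (+1); total 4.
No residual Hall→Exit path; max flow = 4.
Certifying cut of size 4: {Hall→C4, Hall→Exit, Hall→Lobby, Hall→StairC}.

4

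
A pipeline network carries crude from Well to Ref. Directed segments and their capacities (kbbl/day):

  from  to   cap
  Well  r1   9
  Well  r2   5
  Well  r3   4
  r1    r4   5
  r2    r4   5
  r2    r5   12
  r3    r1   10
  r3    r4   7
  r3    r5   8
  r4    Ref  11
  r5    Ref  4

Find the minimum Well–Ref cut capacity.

14

Augment Well→r1→r4→Ref: bottleneck 5, flow now 5.
Augment Well→r2→r4→Ref: bottleneck 5, flow now 10.
Augment Well→r3→r4→Ref: bottleneck 1, flow now 11.
Augment Well→r3→r5→Ref: bottleneck 3, flow now 14.
No augmenting path remains; maximum flow = 14.
By max-flow min-cut, the minimum cut capacity equals the max flow.
In the residual graph, reachable from Well: {Well, r1}.
Min-cut edges: Well→r2 (5), Well→r3 (4), r1→r4 (5); capacity 5 + 4 + 5 = 14.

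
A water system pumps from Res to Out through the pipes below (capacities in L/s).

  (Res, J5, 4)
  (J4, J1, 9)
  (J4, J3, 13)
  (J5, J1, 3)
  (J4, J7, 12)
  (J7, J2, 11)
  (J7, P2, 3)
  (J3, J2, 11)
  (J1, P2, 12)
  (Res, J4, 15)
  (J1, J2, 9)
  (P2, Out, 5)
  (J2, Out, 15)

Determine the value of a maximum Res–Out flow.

Augment Res→J4→J7→P2→Out: bottleneck 3, flow now 3.
Augment Res→J4→J7→J2→Out: bottleneck 9, flow now 12.
Augment Res→J4→J1→P2→Out: bottleneck 2, flow now 14.
Augment Res→J4→J1→J2→Out: bottleneck 1, flow now 15.
Augment Res→J5→J1→J2→Out: bottleneck 3, flow now 18.
No augmenting path remains; maximum flow = 18.
In the residual graph, reachable from Res: {Res, J5}.
Min-cut edges: Res→J4 (15), J5→J1 (3); capacity 15 + 3 = 18.
This cut is saturated, so no flow can exceed 18.

18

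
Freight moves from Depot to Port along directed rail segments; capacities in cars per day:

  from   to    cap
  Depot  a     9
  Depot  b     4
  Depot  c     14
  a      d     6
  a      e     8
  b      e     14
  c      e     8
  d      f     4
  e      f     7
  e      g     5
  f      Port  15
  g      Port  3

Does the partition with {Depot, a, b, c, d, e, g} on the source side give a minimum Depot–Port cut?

Given cut capacity: 4 + 7 + 3 = 14.
Augment Depot→a→d→f→Port: bottleneck 4, flow now 4.
Augment Depot→a→e→f→Port: bottleneck 5, flow now 9.
Augment Depot→b→e→f→Port: bottleneck 2, flow now 11.
Augment Depot→b→e→g→Port: bottleneck 2, flow now 13.
Augment Depot→c→e→g→Port: bottleneck 1, flow now 14.
No augmenting path remains; maximum flow = 14.
Cut capacity 14 equals the max flow, so it is a minimum cut.

Yes — it is a minimum cut (capacity 14).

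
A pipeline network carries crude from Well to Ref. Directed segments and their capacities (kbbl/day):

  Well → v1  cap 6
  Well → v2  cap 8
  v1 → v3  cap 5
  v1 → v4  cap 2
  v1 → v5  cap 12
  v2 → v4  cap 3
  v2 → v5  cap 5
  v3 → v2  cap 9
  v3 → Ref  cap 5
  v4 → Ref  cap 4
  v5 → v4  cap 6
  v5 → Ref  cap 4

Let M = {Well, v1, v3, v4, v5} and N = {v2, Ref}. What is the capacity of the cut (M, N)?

Edges leaving {Well, v1, v3, v4, v5}: Well→v2 (8), v3→v2 (9), v3→Ref (5), v4→Ref (4), v5→Ref (4).
Cut capacity = 8 + 9 + 5 + 4 + 4 = 30.

30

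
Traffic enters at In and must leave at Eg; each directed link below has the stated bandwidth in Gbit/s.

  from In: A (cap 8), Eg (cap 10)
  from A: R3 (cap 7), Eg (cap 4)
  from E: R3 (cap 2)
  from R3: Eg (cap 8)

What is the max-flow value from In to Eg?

Augment In→Eg: bottleneck 10, flow now 10.
Augment In→A→Eg: bottleneck 4, flow now 14.
Augment In→A→R3→Eg: bottleneck 4, flow now 18.
No augmenting path remains; maximum flow = 18.
In the residual graph, reachable from In: {In}.
Min-cut edges: In→A (8), In→Eg (10); capacity 8 + 10 = 18.
This cut is saturated, so no flow can exceed 18.

18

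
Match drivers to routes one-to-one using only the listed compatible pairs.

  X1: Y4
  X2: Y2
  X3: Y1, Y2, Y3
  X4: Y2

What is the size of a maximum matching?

Unit-capacity flow: source→left, listed edges, right→sink; max matching = max flow.
Augmenting path X1→Y4 (+1); matched 1.
Augmenting path X2→Y2 (+1); matched 2.
Augmenting path X3→Y1 (+1); matched 3.
No augmenting path remains; maximum matching = 3.
König certificate: {X1, X3, Y2} is a vertex cover of size 3 (every listed pair touches it), so no matching can be larger.

3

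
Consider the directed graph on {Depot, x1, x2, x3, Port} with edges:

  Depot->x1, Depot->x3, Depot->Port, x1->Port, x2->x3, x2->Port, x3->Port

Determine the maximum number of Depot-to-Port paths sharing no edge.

3

Assign every edge capacity 1; by Menger, the answer equals the max flow.
Path Depot→Port (+1); total 1.
Path Depot→x1→Port (+1); total 2.
Path Depot→x3→Port (+1); total 3.
No residual Depot→Port path; max flow = 3.
Certifying cut of size 3: {Depot→Port, Depot→x1, Depot→x3}.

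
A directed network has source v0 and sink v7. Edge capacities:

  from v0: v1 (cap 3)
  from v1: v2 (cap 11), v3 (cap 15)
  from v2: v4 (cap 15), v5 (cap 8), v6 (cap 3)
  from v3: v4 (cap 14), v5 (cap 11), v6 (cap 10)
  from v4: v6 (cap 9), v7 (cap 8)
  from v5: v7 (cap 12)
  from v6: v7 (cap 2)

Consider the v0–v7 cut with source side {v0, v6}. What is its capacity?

5

Edges leaving {v0, v6}: v0→v1 (3), v6→v7 (2).
Cut capacity = 3 + 2 = 5.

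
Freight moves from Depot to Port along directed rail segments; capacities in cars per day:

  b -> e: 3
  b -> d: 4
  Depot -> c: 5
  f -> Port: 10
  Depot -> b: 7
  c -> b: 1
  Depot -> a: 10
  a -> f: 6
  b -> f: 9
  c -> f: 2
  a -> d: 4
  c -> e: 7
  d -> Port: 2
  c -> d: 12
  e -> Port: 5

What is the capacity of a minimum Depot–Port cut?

Augment Depot→a→d→Port: bottleneck 2, flow now 2.
Augment Depot→a→f→Port: bottleneck 6, flow now 8.
Augment Depot→b→e→Port: bottleneck 3, flow now 11.
Augment Depot→b→f→Port: bottleneck 4, flow now 15.
Augment Depot→c→e→Port: bottleneck 2, flow now 17.
No augmenting path remains; maximum flow = 17.
By max-flow min-cut, the minimum cut capacity equals the max flow.
In the residual graph, reachable from Depot: {Depot, a, b, c, d, e, f}.
Min-cut edges: d→Port (2), e→Port (5), f→Port (10); capacity 2 + 5 + 10 = 17.

17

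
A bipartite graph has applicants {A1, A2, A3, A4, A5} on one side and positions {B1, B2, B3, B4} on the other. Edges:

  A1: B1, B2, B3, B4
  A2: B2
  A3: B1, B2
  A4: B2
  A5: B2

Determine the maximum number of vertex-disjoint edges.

Unit-capacity flow: source→left, listed edges, right→sink; max matching = max flow.
Augmenting path A1→B1 (+1); matched 1.
Augmenting path A2→B2 (+1); matched 2.
Augmenting path A3→B1→A1→B3 (+1); matched 3.
No augmenting path remains; maximum matching = 3.
König certificate: {A1, A3, B2} is a vertex cover of size 3 (every listed pair touches it), so no matching can be larger.

3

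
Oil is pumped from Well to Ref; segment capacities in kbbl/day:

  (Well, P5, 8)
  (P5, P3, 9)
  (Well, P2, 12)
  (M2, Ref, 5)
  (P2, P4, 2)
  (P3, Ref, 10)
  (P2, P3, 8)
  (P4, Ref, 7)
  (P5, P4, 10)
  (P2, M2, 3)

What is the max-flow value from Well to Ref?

20

Augment Well→P5→P4→Ref: bottleneck 7, flow now 7.
Augment Well→P5→P3→Ref: bottleneck 1, flow now 8.
Augment Well→P2→M2→Ref: bottleneck 3, flow now 11.
Augment Well→P2→P3→Ref: bottleneck 8, flow now 19.
Augment Well→P2→P4→P5→P3→Ref: bottleneck 1, flow now 20. (uses reverse residual edge)
No augmenting path remains; maximum flow = 20.
In the residual graph, reachable from Well: {Well}.
Min-cut edges: Well→P5 (8), Well→P2 (12); capacity 8 + 12 = 20.
This cut is saturated, so no flow can exceed 20.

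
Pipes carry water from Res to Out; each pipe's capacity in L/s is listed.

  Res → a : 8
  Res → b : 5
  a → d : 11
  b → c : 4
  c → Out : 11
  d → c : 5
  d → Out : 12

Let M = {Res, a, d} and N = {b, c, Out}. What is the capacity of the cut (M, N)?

Edges leaving {Res, a, d}: Res→b (5), d→c (5), d→Out (12).
Cut capacity = 5 + 5 + 12 = 22.

22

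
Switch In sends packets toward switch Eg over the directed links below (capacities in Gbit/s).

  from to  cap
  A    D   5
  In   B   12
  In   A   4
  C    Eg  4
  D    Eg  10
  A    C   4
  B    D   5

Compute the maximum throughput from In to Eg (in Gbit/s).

9

Augment In→A→C→Eg: bottleneck 4, flow now 4.
Augment In→B→D→Eg: bottleneck 5, flow now 9.
No augmenting path remains; maximum flow = 9.
In the residual graph, reachable from In: {In, B}.
Min-cut edges: In→A (4), B→D (5); capacity 4 + 5 = 9.
This cut is saturated, so no flow can exceed 9.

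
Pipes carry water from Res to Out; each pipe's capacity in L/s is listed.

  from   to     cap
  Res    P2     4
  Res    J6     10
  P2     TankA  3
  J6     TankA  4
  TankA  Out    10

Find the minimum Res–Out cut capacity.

7

Augment Res→P2→TankA→Out: bottleneck 3, flow now 3.
Augment Res→J6→TankA→Out: bottleneck 4, flow now 7.
No augmenting path remains; maximum flow = 7.
By max-flow min-cut, the minimum cut capacity equals the max flow.
In the residual graph, reachable from Res: {Res, P2, J6}.
Min-cut edges: P2→TankA (3), J6→TankA (4); capacity 3 + 4 = 7.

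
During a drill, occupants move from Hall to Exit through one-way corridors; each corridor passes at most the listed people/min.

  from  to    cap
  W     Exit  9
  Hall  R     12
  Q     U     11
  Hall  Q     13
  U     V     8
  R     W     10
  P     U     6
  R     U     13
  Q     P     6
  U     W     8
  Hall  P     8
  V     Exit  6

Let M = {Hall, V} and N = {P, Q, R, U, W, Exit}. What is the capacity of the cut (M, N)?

Edges leaving {Hall, V}: Hall→P (8), Hall→Q (13), Hall→R (12), V→Exit (6).
Cut capacity = 8 + 13 + 12 + 6 = 39.

39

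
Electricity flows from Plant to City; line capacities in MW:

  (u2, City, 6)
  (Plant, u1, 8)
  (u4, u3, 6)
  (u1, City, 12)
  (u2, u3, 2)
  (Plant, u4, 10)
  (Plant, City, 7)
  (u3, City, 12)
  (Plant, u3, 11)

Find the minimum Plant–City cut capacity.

Augment Plant→City: bottleneck 7, flow now 7.
Augment Plant→u1→City: bottleneck 8, flow now 15.
Augment Plant→u3→City: bottleneck 11, flow now 26.
Augment Plant→u4→u3→City: bottleneck 1, flow now 27.
No augmenting path remains; maximum flow = 27.
By max-flow min-cut, the minimum cut capacity equals the max flow.
In the residual graph, reachable from Plant: {Plant, u3, u4}.
Min-cut edges: Plant→u1 (8), Plant→City (7), u3→City (12); capacity 8 + 7 + 12 = 27.

27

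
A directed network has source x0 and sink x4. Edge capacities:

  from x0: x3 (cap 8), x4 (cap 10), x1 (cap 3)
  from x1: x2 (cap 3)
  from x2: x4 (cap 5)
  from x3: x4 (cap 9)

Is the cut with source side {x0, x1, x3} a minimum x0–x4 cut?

No — its capacity is 22, but the minimum cut has capacity 21.

Given cut capacity: 10 + 3 + 9 = 22.
Augment x0→x4: bottleneck 10, flow now 10.
Augment x0→x3→x4: bottleneck 8, flow now 18.
Augment x0→x1→x2→x4: bottleneck 3, flow now 21.
No augmenting path remains; maximum flow = 21.
In the residual graph, reachable from x0: {x0}.
Min-cut edges: x0→x1 (3), x0→x3 (8), x0→x4 (10); capacity 3 + 8 + 10 = 21.
Cut capacity 22 exceeds the max flow 21, so it is not minimum.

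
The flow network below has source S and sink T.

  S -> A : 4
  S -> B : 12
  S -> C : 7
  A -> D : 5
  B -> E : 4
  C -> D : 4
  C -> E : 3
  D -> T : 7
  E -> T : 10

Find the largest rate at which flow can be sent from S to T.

Augment S→A→D→T: bottleneck 4, flow now 4.
Augment S→B→E→T: bottleneck 4, flow now 8.
Augment S→C→D→T: bottleneck 3, flow now 11.
Augment S→C→E→T: bottleneck 3, flow now 14.
No augmenting path remains; maximum flow = 14.
In the residual graph, reachable from S: {S, A, B, C, D}.
Min-cut edges: B→E (4), C→E (3), D→T (7); capacity 4 + 3 + 7 = 14.
This cut is saturated, so no flow can exceed 14.

14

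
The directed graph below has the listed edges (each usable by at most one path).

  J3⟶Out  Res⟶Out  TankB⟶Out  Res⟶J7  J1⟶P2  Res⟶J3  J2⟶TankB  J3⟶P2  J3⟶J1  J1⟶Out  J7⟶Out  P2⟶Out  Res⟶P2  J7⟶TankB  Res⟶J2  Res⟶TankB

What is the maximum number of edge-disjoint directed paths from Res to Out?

Assign every edge capacity 1; by Menger, the answer equals the max flow.
Path Res→Out (+1); total 1.
Path Res→J7→Out (+1); total 2.
Path Res→TankB→Out (+1); total 3.
Path Res→J3→Out (+1); total 4.
Path Res→P2→Out (+1); total 5.
No residual Res→Out path; max flow = 5.
Certifying cut of size 5: {Res→J3, Res→J7, Res→Out, Res→P2, TankB→Out}.

5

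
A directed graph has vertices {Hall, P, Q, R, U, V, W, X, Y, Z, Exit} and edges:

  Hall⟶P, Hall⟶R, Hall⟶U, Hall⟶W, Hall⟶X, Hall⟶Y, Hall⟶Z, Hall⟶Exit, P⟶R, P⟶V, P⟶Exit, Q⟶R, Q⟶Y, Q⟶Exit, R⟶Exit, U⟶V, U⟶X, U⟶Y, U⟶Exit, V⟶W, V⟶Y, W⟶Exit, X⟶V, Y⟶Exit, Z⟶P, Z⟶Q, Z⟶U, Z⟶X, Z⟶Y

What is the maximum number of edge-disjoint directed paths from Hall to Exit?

Assign every edge capacity 1; by Menger, the answer equals the max flow.
Path Hall→Exit (+1); total 1.
Path Hall→P→Exit (+1); total 2.
Path Hall→R→Exit (+1); total 3.
Path Hall→U→Exit (+1); total 4.
Path Hall→W→Exit (+1); total 5.
Path Hall→Y→Exit (+1); total 6.
Path Hall→Z→Q→Exit (+1); total 7.
No residual Hall→Exit path; max flow = 7.
Certifying cut of size 7: {Hall→Exit, Hall→P, Hall→R, Hall→U, Hall→Z, W→Exit, Y→Exit}.

7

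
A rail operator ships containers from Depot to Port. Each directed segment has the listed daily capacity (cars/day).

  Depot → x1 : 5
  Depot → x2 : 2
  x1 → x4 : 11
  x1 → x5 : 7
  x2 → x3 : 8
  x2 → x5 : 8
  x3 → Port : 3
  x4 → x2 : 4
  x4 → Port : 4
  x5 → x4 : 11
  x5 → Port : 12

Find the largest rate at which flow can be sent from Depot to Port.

Augment Depot→x1→x4→Port: bottleneck 4, flow now 4.
Augment Depot→x1→x5→Port: bottleneck 1, flow now 5.
Augment Depot→x2→x3→Port: bottleneck 2, flow now 7.
No augmenting path remains; maximum flow = 7.
In the residual graph, reachable from Depot: {Depot}.
Min-cut edges: Depot→x1 (5), Depot→x2 (2); capacity 5 + 2 = 7.
This cut is saturated, so no flow can exceed 7.

7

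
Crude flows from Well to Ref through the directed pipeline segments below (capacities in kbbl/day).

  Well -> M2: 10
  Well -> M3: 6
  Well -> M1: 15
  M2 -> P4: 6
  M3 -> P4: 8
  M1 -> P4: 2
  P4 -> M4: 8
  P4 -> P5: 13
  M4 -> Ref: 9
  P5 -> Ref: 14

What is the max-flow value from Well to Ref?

Augment Well→M2→P4→M4→Ref: bottleneck 6, flow now 6.
Augment Well→M3→P4→M4→Ref: bottleneck 2, flow now 8.
Augment Well→M3→P4→P5→Ref: bottleneck 4, flow now 12.
Augment Well→M1→P4→P5→Ref: bottleneck 2, flow now 14.
No augmenting path remains; maximum flow = 14.
In the residual graph, reachable from Well: {Well, M2, M1}.
Min-cut edges: Well→M3 (6), M2→P4 (6), M1→P4 (2); capacity 6 + 6 + 2 = 14.
This cut is saturated, so no flow can exceed 14.

14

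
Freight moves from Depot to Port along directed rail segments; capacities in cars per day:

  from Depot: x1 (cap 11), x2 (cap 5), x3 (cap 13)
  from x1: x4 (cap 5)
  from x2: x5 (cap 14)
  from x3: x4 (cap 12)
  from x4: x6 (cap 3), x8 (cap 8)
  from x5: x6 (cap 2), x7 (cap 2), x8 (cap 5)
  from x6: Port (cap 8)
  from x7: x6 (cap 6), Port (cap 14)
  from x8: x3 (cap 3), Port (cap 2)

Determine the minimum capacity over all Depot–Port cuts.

9

Augment Depot→x1→x4→x6→Port: bottleneck 3, flow now 3.
Augment Depot→x1→x4→x8→Port: bottleneck 2, flow now 5.
Augment Depot→x2→x5→x6→Port: bottleneck 2, flow now 7.
Augment Depot→x2→x5→x7→Port: bottleneck 2, flow now 9.
No augmenting path remains; maximum flow = 9.
By max-flow min-cut, the minimum cut capacity equals the max flow.
In the residual graph, reachable from Depot: {Depot, x1, x2, x3, x4, x5, x8}.
Min-cut edges: x4→x6 (3), x5→x6 (2), x5→x7 (2), x8→Port (2); capacity 3 + 2 + 2 + 2 = 9.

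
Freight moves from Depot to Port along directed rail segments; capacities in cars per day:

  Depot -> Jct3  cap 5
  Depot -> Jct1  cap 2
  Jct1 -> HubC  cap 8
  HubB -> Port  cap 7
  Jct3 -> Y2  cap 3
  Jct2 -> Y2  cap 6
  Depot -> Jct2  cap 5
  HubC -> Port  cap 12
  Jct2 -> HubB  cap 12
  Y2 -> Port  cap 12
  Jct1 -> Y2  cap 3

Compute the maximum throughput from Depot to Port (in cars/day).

Augment Depot→Jct2→Y2→Port: bottleneck 5, flow now 5.
Augment Depot→Jct1→Y2→Port: bottleneck 2, flow now 7.
Augment Depot→Jct3→Y2→Port: bottleneck 3, flow now 10.
No augmenting path remains; maximum flow = 10.
In the residual graph, reachable from Depot: {Depot, Jct3}.
Min-cut edges: Depot→Jct2 (5), Depot→Jct1 (2), Jct3→Y2 (3); capacity 5 + 2 + 3 = 10.
This cut is saturated, so no flow can exceed 10.

10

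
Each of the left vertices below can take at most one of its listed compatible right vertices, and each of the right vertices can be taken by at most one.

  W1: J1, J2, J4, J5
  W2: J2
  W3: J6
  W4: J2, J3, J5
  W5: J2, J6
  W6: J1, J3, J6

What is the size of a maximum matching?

5

Unit-capacity flow: source→left, listed edges, right→sink; max matching = max flow.
Augmenting path W1→J1 (+1); matched 1.
Augmenting path W2→J2 (+1); matched 2.
Augmenting path W3→J6 (+1); matched 3.
Augmenting path W4→J3 (+1); matched 4.
Augmenting path W6→J1→W1→J4 (+1); matched 5.
No augmenting path remains; maximum matching = 5.
König certificate: {W1, W4, W6, J2, J6} is a vertex cover of size 5 (every listed pair touches it), so no matching can be larger.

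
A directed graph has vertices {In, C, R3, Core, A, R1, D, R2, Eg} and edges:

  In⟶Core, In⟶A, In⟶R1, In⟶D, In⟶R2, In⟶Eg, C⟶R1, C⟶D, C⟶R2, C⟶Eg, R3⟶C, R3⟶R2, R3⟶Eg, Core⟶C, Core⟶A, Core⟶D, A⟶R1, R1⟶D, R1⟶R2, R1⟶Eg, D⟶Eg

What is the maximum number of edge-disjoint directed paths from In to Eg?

Assign every edge capacity 1; by Menger, the answer equals the max flow.
Path In→Eg (+1); total 1.
Path In→R1→Eg (+1); total 2.
Path In→D→Eg (+1); total 3.
Path In→Core→C→Eg (+1); total 4.
No residual In→Eg path; max flow = 4.
Certifying cut of size 4: {D→Eg, In→Core, In→Eg, R1→Eg}.

4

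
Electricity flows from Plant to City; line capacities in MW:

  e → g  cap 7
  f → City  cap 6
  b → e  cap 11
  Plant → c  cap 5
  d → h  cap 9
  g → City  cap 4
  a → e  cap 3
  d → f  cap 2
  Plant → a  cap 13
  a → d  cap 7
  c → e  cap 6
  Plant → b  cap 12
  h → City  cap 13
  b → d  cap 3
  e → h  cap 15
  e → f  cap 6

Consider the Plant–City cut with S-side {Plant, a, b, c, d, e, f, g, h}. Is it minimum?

Given cut capacity: 6 + 4 + 13 = 23.
Augment Plant→a→d→f→City: bottleneck 2, flow now 2.
Augment Plant→a→d→h→City: bottleneck 5, flow now 7.
Augment Plant→a→e→f→City: bottleneck 3, flow now 10.
Augment Plant→b→d→h→City: bottleneck 3, flow now 13.
Augment Plant→b→e→f→City: bottleneck 1, flow now 14.
Augment Plant→b→e→g→City: bottleneck 4, flow now 18.
Augment Plant→b→e→h→City: bottleneck 4, flow now 22.
Augment Plant→c→e→h→City: bottleneck 1, flow now 23.
No augmenting path remains; maximum flow = 23.
Cut capacity 23 equals the max flow, so it is a minimum cut.

Yes — it is a minimum cut (capacity 23).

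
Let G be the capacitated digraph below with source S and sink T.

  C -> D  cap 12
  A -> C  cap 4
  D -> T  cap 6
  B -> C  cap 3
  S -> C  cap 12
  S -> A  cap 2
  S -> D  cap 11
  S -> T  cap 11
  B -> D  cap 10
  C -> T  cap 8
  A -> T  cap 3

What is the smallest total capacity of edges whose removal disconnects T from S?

Augment S→T: bottleneck 11, flow now 11.
Augment S→A→T: bottleneck 2, flow now 13.
Augment S→C→T: bottleneck 8, flow now 21.
Augment S→D→T: bottleneck 6, flow now 27.
No augmenting path remains; maximum flow = 27.
By max-flow min-cut, the minimum cut capacity equals the max flow.
In the residual graph, reachable from S: {S, C, D}.
Min-cut edges: S→A (2), S→T (11), C→T (8), D→T (6); capacity 2 + 11 + 8 + 6 = 27.

27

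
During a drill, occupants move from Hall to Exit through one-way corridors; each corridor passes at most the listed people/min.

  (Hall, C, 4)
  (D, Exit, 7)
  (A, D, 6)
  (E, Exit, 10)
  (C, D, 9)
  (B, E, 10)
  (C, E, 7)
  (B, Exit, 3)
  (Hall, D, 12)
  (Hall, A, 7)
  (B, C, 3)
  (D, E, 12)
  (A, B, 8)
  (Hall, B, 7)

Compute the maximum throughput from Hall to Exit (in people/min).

Augment Hall→B→Exit: bottleneck 3, flow now 3.
Augment Hall→D→Exit: bottleneck 7, flow now 10.
Augment Hall→B→E→Exit: bottleneck 4, flow now 14.
Augment Hall→C→E→Exit: bottleneck 4, flow now 18.
Augment Hall→D→E→Exit: bottleneck 2, flow now 20.
No augmenting path remains; maximum flow = 20.
In the residual graph, reachable from Hall: {Hall, A, B, C, D, E}.
Min-cut edges: B→Exit (3), D→Exit (7), E→Exit (10); capacity 3 + 7 + 10 = 20.
This cut is saturated, so no flow can exceed 20.

20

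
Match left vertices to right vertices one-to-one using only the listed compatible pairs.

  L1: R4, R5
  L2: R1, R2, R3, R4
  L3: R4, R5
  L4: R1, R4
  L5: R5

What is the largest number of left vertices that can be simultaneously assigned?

4

Unit-capacity flow: source→left, listed edges, right→sink; max matching = max flow.
Augmenting path L1→R4 (+1); matched 1.
Augmenting path L2→R1 (+1); matched 2.
Augmenting path L3→R5 (+1); matched 3.
Augmenting path L4→R1→L2→R2 (+1); matched 4.
No augmenting path remains; maximum matching = 4.
König certificate: {L2, L4, R4, R5} is a vertex cover of size 4 (every listed pair touches it), so no matching can be larger.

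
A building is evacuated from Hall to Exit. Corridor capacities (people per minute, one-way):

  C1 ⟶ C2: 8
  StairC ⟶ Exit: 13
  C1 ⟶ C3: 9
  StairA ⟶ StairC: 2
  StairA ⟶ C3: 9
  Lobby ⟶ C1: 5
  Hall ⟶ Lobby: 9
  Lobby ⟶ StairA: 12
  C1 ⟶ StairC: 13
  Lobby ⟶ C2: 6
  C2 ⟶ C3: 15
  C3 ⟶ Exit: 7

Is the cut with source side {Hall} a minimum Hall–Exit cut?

Yes — it is a minimum cut (capacity 9).

Given cut capacity: 9 = 9.
Augment Hall→Lobby→StairA→StairC→Exit: bottleneck 2, flow now 2.
Augment Hall→Lobby→StairA→C3→Exit: bottleneck 7, flow now 9.
No augmenting path remains; maximum flow = 9.
Cut capacity 9 equals the max flow, so it is a minimum cut.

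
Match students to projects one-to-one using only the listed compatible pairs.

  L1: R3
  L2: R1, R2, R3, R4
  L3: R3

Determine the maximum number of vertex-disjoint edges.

Unit-capacity flow: source→left, listed edges, right→sink; max matching = max flow.
Augmenting path L1→R3 (+1); matched 1.
Augmenting path L2→R1 (+1); matched 2.
No augmenting path remains; maximum matching = 2.
König certificate: {L2, R3} is a vertex cover of size 2 (every listed pair touches it), so no matching can be larger.

2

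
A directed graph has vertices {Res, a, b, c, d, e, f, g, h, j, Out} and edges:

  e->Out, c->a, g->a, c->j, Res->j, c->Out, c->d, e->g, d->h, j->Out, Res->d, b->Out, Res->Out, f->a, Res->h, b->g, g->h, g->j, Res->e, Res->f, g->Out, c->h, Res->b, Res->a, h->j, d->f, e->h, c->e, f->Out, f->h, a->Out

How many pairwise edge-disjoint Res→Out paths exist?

Assign every edge capacity 1; by Menger, the answer equals the max flow.
Path Res→Out (+1); total 1.
Path Res→a→Out (+1); total 2.
Path Res→b→Out (+1); total 3.
Path Res→e→Out (+1); total 4.
Path Res→f→Out (+1); total 5.
Path Res→j→Out (+1); total 6.
No residual Res→Out path; max flow = 6.
Certifying cut of size 6: {Res→Out, Res→b, Res→e, a→Out, f→Out, j→Out}.

6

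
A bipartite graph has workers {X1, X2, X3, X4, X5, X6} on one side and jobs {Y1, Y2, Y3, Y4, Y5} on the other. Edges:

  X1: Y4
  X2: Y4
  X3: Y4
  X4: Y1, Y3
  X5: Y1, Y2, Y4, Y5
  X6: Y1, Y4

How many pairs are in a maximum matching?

4

Unit-capacity flow: source→left, listed edges, right→sink; max matching = max flow.
Augmenting path X1→Y4 (+1); matched 1.
Augmenting path X4→Y1 (+1); matched 2.
Augmenting path X5→Y2 (+1); matched 3.
Augmenting path X6→Y1→X4→Y3 (+1); matched 4.
No augmenting path remains; maximum matching = 4.
König certificate: {X4, X5, X6, Y4} is a vertex cover of size 4 (every listed pair touches it), so no matching can be larger.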